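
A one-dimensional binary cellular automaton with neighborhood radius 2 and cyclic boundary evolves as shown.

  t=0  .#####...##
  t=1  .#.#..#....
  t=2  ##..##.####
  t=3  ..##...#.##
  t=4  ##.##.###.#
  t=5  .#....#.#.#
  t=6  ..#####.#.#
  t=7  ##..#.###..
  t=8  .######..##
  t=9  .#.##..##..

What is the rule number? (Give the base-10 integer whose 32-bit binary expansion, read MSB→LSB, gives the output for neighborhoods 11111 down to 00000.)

2813139751

  [31] ##### => #  t=0,i=3
  [30] ####. => .  t=0,i=4
  [29] ###.# => #  t=4,i=1
  [28] ###.. => .  t=0,i=5
  [27] ##.## => .  t=0,i=0
  [26] ##.#. => #  t=6,i=7
  [25] ##..# => #  t=2,i=2
  [24] ##... => #  t=0,i=6
  [23] #.### => #  t=0,i=1
  [22] #.##. => .  t=3,i=9
  [21] #.#.# => #  t=5,i=8
  [20] #.#.. => .  t=1,i=3
  [19] #..## => #  t=2,i=3
  [18] #..#. => #  t=1,i=5
  [17] #...# => .  t=0,i=7
  [16] #.... => #  t=1,i=8
  [15] .#### => .  t=0,i=2
  [14] .###. => .  t=4,i=0
  [13] .##.# => .  t=0,i=10
  [12] .##.. => #  t=3,i=3
  [11] .#.## => #  t=3,i=8
  [10] .#.#. => .  t=1,i=2
  [9] .#..# => #  t=1,i=4
  [8] .#... => #  t=1,i=7
  [7] ..### => .  t=6,i=2
  [6] ..##. => .  t=0,i=9
  [5] ..#.# => #  t=1,i=1
  [4] ..#.. => .  t=1,i=6
  [3] ...## => .  t=0,i=8
  [2] ...#. => #  t=1,i=0
  [1] ....# => #  t=1,i=10
  [0] ..... => #  t=1,i=9
  bits 10100111101011010001101100100111 = 2813139751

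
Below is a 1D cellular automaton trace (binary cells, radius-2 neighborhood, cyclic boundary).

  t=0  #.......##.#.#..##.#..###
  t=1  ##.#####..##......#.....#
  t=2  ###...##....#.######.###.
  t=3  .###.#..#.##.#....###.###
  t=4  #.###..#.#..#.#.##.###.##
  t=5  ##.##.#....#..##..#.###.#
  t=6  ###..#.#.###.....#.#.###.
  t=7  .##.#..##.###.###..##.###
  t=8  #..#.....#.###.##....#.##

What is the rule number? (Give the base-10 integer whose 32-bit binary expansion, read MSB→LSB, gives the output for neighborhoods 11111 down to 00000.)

2099530015

  ##### -> .   bit 31 = 0  t=1,i=5
  ####. -> #   bit 30 = 1  t=0,i=24
  ###.# -> #   bit 29 = 1  t=1,i=1
  ###.. -> #   bit 28 = 1  t=0,i=0
  ##.## -> #   bit 27 = 1  t=1,i=2
  ##.#. -> #   bit 26 = 1  t=0,i=10
  ##..# -> .   bit 25 = 0  t=1,i=8
  ##... -> #   bit 24 = 1  t=0,i=1
  #.### -> .   bit 23 = 0  t=1,i=3
  #.##. -> .   bit 22 = 0  t=3,i=10
  #.#.# -> #   bit 21 = 1  t=0,i=11
  #.#.. -> .   bit 20 = 0  t=0,i=13
  #..## -> .   bit 19 = 0  t=0,i=15
  #..#. -> #   bit 18 = 1  t=3,i=7
  #...# -> .   bit 17 = 0  t=2,i=4
  #.... -> .   bit 16 = 0  t=0,i=2
  .#### -> .   bit 15 = 0  t=0,i=23
  .###. -> #   bit 14 = 1  t=1,i=0
  .##.# -> .   bit 13 = 0  t=0,i=9
  .##.. -> .   bit 12 = 0  t=1,i=11
  .#.## -> #   bit 11 = 1  t=2,i=13
  .#.#. -> .   bit 10 = 0  t=0,i=12
  .#..# -> .   bit 9 = 0  t=0,i=14
  .#... -> #   bit 8 = 1  t=1,i=19
  ..### -> .   bit 7 = 0  t=0,i=22
  ..##. -> .   bit 6 = 0  t=0,i=8
  ..#.# -> .   bit 5 = 0  t=2,i=12
  ..#.. -> #   bit 4 = 1  t=1,i=18
  ...## -> #   bit 3 = 1  t=0,i=7
  ...#. -> #   bit 2 = 1  t=1,i=17
  ....# -> #   bit 1 = 1  t=0,i=6
  ..... -> #   bit 0 = 1  t=0,i=3
  bits 01111101001001000100100100011111 = 2099530015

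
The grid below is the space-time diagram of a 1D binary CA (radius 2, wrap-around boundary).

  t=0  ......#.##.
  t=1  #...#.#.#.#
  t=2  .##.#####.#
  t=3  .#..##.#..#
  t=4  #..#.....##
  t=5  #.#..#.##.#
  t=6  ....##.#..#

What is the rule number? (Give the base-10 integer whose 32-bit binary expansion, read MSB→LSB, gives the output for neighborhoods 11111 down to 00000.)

1374667818

  [31] ##### => .  t=2,i=6
  [30] ####. => #  t=2,i=7
  [29] ###.# => .  t=2,i=8
  [28] ###.. => #  t=4,i=0
  [27] ##.## => .  t=2,i=3
  [26] ##.#. => .  t=2,i=9
  [25] ##..# => .  t=4,i=1
  [24] ##... => #  t=0,i=10
  [23] #.### => #  t=2,i=4
  [22] #.##. => #  t=0,i=8
  [21] #.#.# => #  t=1,i=6
  [20] #.#.. => .  t=3,i=1
  [19] #..## => #  t=3,i=3
  [18] #..#. => #  t=3,i=9
  [17] #...# => #  t=1,i=2
  [16] #.... => #  t=0,i=0
  [15] .#### => #  t=2,i=5
  [14] .###. => #  t=4,i=10
  [13] .##.# => .  t=2,i=2
  [12] .##.. => .  t=0,i=9
  [11] .#.## => .  t=0,i=7
  [10] .#.#. => #  t=1,i=5
  [9] .#..# => .  t=3,i=2
  [8] .#... => .  t=4,i=4
  [7] ..### => .  t=4,i=9
  [6] ..##. => .  t=3,i=4
  [5] ..#.# => #  t=0,i=6
  [4] ..#.. => .  t=4,i=3
  [3] ...## => #  t=4,i=8
  [2] ...#. => .  t=0,i=5
  [1] ....# => #  t=0,i=4
  [0] ..... => .  t=0,i=1
  bits 01010001111011111100010000101010 = 1374667818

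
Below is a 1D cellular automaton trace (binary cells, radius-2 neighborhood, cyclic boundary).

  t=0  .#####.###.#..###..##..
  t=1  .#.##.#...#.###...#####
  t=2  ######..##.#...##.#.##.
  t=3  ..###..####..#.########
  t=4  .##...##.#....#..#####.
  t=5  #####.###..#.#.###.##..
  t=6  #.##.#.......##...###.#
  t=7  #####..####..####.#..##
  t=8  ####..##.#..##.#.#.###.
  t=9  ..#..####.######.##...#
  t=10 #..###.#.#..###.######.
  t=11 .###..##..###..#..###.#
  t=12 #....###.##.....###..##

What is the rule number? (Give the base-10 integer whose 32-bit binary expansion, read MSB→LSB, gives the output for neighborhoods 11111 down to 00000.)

  nb #####: next=#  (t=0,i=3, bit31=1)
  nb ####.: next=#  (t=0,i=4, bit30=1)
  nb ###.#: next=.  (t=0,i=5, bit29=0)
  nb ###..: next=.  (t=0,i=16, bit28=0)
  nb ##.##: next=#  (t=0,i=6, bit27=1)
  nb ##.#.: next=#  (t=0,i=10, bit26=1)
  nb ##..#: next=.  (t=0,i=17, bit25=0)
  nb ##...: next=#  (t=0,i=21, bit24=1)
  nb #.###: next=.  (t=0,i=7, bit23=0)
  nb #.##.: next=#  (t=1,i=3, bit22=1)
  nb #.#.#: next=#  (t=1,i=1, bit21=1)
  nb #.#..: next=.  (t=0,i=11, bit20=0)
  nb #..##: next=#  (t=0,i=13, bit19=1)
  nb #..#.: next=.  (t=3,i=12, bit18=0)
  nb #...#: next=#  (t=0,i=22, bit17=1)
  nb #....: next=#  (t=4,i=11, bit16=1)
  nb .####: next=.  (t=0,i=2, bit15=0)
  nb .###.: next=.  (t=0,i=8, bit14=0)
  nb .##.#: next=#  (t=1,i=4, bit13=1)
  nb .##..: next=#  (t=0,i=20, bit12=1)
  nb .#.##: next=#  (t=1,i=2, bit11=1)
  nb .#.#.: next=.  (t=5,i=12, bit10=0)
  nb .#..#: next=#  (t=0,i=12, bit9=1)
  nb .#...: next=.  (t=1,i=7, bit8=0)
  nb ..###: next=#  (t=0,i=1, bit7=1)
  nb ..##.: next=#  (t=0,i=19, bit6=1)
  nb ..#.#: next=.  (t=1,i=10, bit5=0)
  nb ..#..: next=.  (t=4,i=14, bit4=0)
  nb ...##: next=.  (t=0,i=0, bit3=0)
  nb ...#.: next=#  (t=1,i=9, bit2=1)
  nb ....#: next=.  (t=4,i=12, bit1=0)
  nb .....: next=#  (t=6,i=8, bit0=1)
  bits 11001101011010110011101011000101 = 3446356677

3446356677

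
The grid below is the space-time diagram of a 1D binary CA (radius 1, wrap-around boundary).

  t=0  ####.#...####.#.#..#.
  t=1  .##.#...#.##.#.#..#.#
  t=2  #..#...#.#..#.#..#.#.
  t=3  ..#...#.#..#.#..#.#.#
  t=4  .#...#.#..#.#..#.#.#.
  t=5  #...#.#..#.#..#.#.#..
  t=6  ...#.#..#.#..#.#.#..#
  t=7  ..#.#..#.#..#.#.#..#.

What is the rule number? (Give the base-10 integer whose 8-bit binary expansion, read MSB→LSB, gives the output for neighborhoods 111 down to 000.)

162

  [7] ### => #  t=0,i=1
  [6] ##. => .  t=0,i=3
  [5] #.# => #  t=0,i=4
  [4] #.. => .  t=0,i=6
  [3] .## => .  t=0,i=0
  [2] .#. => .  t=0,i=5
  [1] ..# => #  t=0,i=8
  [0] ... => .  t=0,i=7
  bits 10100010 = 162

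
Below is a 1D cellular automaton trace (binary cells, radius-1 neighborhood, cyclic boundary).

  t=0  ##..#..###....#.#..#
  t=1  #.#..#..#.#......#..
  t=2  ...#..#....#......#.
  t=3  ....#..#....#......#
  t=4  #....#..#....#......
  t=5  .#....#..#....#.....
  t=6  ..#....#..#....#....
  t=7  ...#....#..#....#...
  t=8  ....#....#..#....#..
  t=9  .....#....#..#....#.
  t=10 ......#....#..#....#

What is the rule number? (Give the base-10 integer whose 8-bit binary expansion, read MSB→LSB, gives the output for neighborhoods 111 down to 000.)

  [7] ### => #  t=0,i=0
  [6] ##. => .  t=0,i=1
  [5] #.# => .  t=0,i=15
  [4] #.. => #  t=0,i=2
  [3] .## => .  t=0,i=7
  [2] .#. => .  t=0,i=4
  [1] ..# => .  t=0,i=3
  [0] ... => .  t=0,i=11
  bits 10010000 = 144

144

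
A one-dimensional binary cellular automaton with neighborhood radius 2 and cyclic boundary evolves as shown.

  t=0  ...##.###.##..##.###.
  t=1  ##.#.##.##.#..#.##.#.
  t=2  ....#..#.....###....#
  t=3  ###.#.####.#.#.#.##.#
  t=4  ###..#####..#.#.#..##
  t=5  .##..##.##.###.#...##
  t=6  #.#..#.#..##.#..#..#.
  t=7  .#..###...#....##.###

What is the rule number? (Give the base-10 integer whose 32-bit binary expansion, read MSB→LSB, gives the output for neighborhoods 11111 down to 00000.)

  #####|.  b31=0 t=4,i=0
  ####.|#  b30=1 t=3,i=1
  ###.#|#  b29=1 t=0,i=8
  ###..|#  b28=1 t=0,i=19
  ##.##|#  b27=1 t=0,i=5
  ##.#.|.  b26=0 t=1,i=2
  ##..#|.  b25=0 t=0,i=12
  ##...|.  b24=0 t=0,i=20
  #.###|#  b23=1 t=0,i=6
  #.##.|.  b22=0 t=0,i=10
  #.#.#|.  b21=0 t=1,i=3
  #.#..|.  b20=0 t=1,i=11
  #..##|.  b19=0 t=0,i=13
  #..#.|#  b18=1 t=1,i=13
  #...#|.  b17=0 t=5,i=17
  #....|#  b16=1 t=0,i=0
  .####|#  b15=1 t=3,i=0
  .###.|.  b14=0 t=0,i=7
  .##.#|.  b13=0 t=0,i=4
  .##..|#  b12=1 t=0,i=11
  .#.##|#  b11=1 t=1,i=4
  .#.#.|#  b10=1 t=3,i=12
  .#..#|.  b9=0 t=1,i=12
  .#...|#  b8=1 t=2,i=0
  ..###|#  b7=1 t=2,i=13
  ..##.|#  b6=1 t=0,i=3
  ..#.#|#  b5=1 t=1,i=14
  ..#..|#  b4=1 t=2,i=4
  ...##|.  b3=0 t=0,i=2
  ...#.|.  b2=0 t=2,i=3
  ....#|#  b1=1 t=0,i=1
  .....|.  b0=0 t=2,i=10
  bits 01111000100001011001110111110010 = 2022022642

2022022642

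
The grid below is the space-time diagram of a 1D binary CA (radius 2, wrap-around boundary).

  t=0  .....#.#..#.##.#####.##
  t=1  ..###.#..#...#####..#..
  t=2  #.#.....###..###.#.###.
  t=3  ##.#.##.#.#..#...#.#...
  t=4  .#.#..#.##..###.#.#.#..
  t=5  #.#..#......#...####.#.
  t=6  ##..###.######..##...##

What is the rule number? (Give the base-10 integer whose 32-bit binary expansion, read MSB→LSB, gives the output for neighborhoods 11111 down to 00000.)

2560927127

  nb #####: next=#  (t=0,i=17, bit31=1)
  nb ####.: next=.  (t=0,i=18, bit30=0)
  nb ###.#: next=.  (t=0,i=19, bit29=0)
  nb ###..: next=#  (t=1,i=17, bit28=1)
  nb ##.##: next=#  (t=0,i=14, bit27=1)
  nb ##.#.: next=.  (t=1,i=5, bit26=0)
  nb ##..#: next=.  (t=1,i=18, bit25=0)
  nb ##...: next=.  (t=0,i=0, bit24=0)
  nb #.###: next=#  (t=0,i=15, bit23=1)
  nb #.##.: next=.  (t=0,i=12, bit22=0)
  nb #.#.#: next=#  (t=2,i=0, bit21=1)
  nb #.#..: next=.  (t=0,i=7, bit20=0)
  nb #..##: next=.  (t=2,i=12, bit19=0)
  nb #..#.: next=#  (t=0,i=9, bit18=1)
  nb #...#: next=.  (t=1,i=11, bit17=0)
  nb #....: next=.  (t=0,i=1, bit16=0)
  nb .####: next=#  (t=0,i=16, bit15=1)
  nb .###.: next=.  (t=1,i=3, bit14=0)
  nb .##.#: next=#  (t=0,i=13, bit13=1)
  nb .##..: next=.  (t=0,i=22, bit12=0)
  nb .#.##: next=.  (t=0,i=11, bit11=0)
  nb .#.#.: next=#  (t=0,i=6, bit10=1)
  nb .#..#: next=.  (t=0,i=8, bit9=0)
  nb .#...: next=#  (t=1,i=10, bit8=1)
  nb ..###: next=#  (t=1,i=2, bit7=1)
  nb ..##.: next=.  (t=3,i=0, bit6=0)
  nb ..#.#: next=.  (t=0,i=5, bit5=0)
  nb ..#..: next=#  (t=1,i=9, bit4=1)
  nb ...##: next=.  (t=1,i=1, bit3=0)
  nb ...#.: next=#  (t=0,i=4, bit2=1)
  nb ....#: next=#  (t=0,i=3, bit1=1)
  nb .....: next=#  (t=0,i=2, bit0=1)
  bits 10011000101001001010010110010111 = 2560927127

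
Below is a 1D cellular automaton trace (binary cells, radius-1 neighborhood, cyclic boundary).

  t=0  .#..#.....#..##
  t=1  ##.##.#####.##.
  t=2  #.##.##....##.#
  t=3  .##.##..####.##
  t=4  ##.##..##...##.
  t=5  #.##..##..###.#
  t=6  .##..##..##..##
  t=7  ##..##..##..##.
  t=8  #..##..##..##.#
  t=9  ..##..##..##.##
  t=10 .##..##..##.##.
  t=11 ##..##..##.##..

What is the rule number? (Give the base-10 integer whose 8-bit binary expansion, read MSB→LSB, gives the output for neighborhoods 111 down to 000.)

  ###|.  b7=0 t=1,i=7
  ##.|.  b6=0 t=0,i=14
  #.#|#  b5=1 t=0,i=0
  #..|.  b4=0 t=0,i=2
  .##|#  b3=1 t=0,i=13
  .#.|#  b2=1 t=0,i=1
  ..#|#  b1=1 t=0,i=3
  ...|#  b0=1 t=0,i=6
  bits 00101111 = 47

47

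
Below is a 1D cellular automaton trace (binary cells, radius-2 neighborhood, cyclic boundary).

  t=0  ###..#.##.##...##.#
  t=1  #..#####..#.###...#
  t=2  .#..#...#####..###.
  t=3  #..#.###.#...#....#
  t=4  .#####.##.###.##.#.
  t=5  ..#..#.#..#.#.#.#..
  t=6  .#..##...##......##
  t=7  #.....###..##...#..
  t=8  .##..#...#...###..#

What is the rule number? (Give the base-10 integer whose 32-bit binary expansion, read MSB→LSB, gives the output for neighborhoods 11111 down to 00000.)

  [31] ##### => .  t=1,i=5
  [30] ####. => .  t=0,i=1
  [29] ###.# => #  t=3,i=7
  [28] ###.. => .  t=0,i=2
  [27] ##.## => .  t=0,i=9
  [26] ##.#. => #  t=3,i=8
  [25] ##..# => #  t=0,i=3
  [24] ##... => #  t=0,i=12
  [23] #.### => #  t=0,i=18
  [22] #.##. => #  t=0,i=7
  [21] #.#.# => .  t=5,i=12
  [20] #.#.. => .  t=3,i=9
  [19] #..## => .  t=1,i=2
  [18] #..#. => #  t=0,i=4
  [17] #...# => #  t=0,i=13
  [16] #.... => #  t=3,i=15
  [15] .#### => #  t=0,i=0
  [14] .###. => .  t=1,i=13
  [13] .##.# => .  t=0,i=8
  [12] .##.. => .  t=0,i=11
  [11] .#.## => #  t=0,i=6
  [10] .#.#. => .  t=5,i=6
  [9] .#..# => .  t=2,i=2
  [8] .#... => #  t=2,i=5
  [7] ..### => .  t=1,i=3
  [6] ..##. => .  t=0,i=15
  [5] ..#.# => #  t=0,i=5
  [4] ..#.. => .  t=2,i=1
  [3] ...## => #  t=0,i=14
  [2] ...#. => #  t=3,i=12
  [1] ....# => .  t=3,i=16
  [0] ..... => .  t=6,i=13
  bits 00100111110001111000100100101100 = 667388204

667388204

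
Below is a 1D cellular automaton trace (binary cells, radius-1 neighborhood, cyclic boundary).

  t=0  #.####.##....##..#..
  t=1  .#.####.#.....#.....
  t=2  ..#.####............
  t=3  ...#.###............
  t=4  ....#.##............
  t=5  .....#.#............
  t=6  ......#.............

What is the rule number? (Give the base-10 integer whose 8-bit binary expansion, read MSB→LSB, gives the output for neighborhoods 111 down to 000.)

  ### -> #   bit 7 = 1  t=0,i=3
  ##. -> #   bit 6 = 1  t=0,i=5
  #.# -> #   bit 5 = 1  t=0,i=1
  #.. -> .   bit 4 = 0  t=0,i=9
  .## -> .   bit 3 = 0  t=0,i=2
  .#. -> .   bit 2 = 0  t=0,i=0
  ..# -> .   bit 1 = 0  t=0,i=12
  ... -> .   bit 0 = 0  t=0,i=10
  bits 11100000 = 224

224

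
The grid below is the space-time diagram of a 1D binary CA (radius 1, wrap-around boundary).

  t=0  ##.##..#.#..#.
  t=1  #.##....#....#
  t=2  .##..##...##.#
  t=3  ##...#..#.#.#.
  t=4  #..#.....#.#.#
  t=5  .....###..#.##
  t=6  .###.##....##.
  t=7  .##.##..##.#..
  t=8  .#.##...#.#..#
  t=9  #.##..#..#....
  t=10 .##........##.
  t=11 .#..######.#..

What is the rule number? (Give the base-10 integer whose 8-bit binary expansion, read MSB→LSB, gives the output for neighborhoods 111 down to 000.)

  nb ###: next=#  (t=5,i=6, bit7=1)
  nb ##.: next=.  (t=0,i=1, bit6=0)
  nb #.#: next=#  (t=0,i=2, bit5=1)
  nb #..: next=.  (t=0,i=5, bit4=0)
  nb .##: next=#  (t=0,i=0, bit3=1)
  nb .#.: next=.  (t=0,i=7, bit2=0)
  nb ..#: next=.  (t=0,i=6, bit1=0)
  nb ...: next=#  (t=1,i=5, bit0=1)
  bits 10101001 = 169

169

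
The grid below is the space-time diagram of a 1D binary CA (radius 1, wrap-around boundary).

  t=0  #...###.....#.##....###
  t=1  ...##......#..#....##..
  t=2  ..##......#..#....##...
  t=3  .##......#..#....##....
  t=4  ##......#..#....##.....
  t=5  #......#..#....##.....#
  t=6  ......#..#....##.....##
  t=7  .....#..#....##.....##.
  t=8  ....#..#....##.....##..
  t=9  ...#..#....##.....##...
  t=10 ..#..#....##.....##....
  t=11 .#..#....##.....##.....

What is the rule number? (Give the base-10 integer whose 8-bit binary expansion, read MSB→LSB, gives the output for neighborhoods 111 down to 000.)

10

  [7] ### => .  t=0,i=5
  [6] ##. => .  t=0,i=0
  [5] #.# => .  t=0,i=13
  [4] #.. => .  t=0,i=1
  [3] .## => #  t=0,i=4
  [2] .#. => .  t=0,i=12
  [1] ..# => #  t=0,i=3
  [0] ... => .  t=0,i=2
  bits 00001010 = 10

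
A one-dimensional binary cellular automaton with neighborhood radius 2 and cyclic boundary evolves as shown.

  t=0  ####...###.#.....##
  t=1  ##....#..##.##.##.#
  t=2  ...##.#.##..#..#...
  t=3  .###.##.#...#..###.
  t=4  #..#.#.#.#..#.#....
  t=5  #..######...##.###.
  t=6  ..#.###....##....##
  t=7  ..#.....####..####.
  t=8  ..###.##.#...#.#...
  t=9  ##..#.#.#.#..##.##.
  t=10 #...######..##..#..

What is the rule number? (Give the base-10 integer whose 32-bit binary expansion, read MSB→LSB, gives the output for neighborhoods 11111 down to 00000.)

  #####|#  b31=1 t=0,i=0
  ####.|.  b30=0 t=0,i=2
  ###.#|#  b29=1 t=0,i=9
  ###..|.  b28=0 t=0,i=3
  ##.##|.  b27=0 t=1,i=11
  ##.#.|#  b26=1 t=0,i=10
  ##..#|.  b25=0 t=2,i=10
  ##...|.  b24=0 t=0,i=4
  #.###|.  b23=0 t=1,i=18
  #.##.|#  b22=1 t=1,i=12
  #.#.#|#  b21=1 t=2,i=6
  #.#..|.  b20=0 t=0,i=11
  #..##|#  b19=1 t=1,i=8
  #..#.|.  b18=0 t=2,i=11
  #...#|.  b17=0 t=0,i=5
  #....|#  b16=1 t=0,i=13
  .####|#  b15=1 t=0,i=18
  .###.|.  b14=0 t=0,i=8
  .##.#|.  b13=0 t=1,i=10
  .##..|.  b12=0 t=2,i=9
  .#.##|.  b11=0 t=2,i=7
  .#.#.|#  b10=1 t=4,i=4
  .#..#|.  b9=0 t=1,i=7
  .#...|#  b8=1 t=0,i=12
  ..###|.  b7=0 t=0,i=7
  ..##.|#  b6=1 t=1,i=9
  ..#.#|#  b5=1 t=4,i=3
  ..#..|#  b4=1 t=1,i=6
  ...##|#  b3=1 t=0,i=6
  ...#.|.  b2=0 t=1,i=5
  ....#|#  b1=1 t=0,i=15
  .....|.  b0=0 t=0,i=14
  bits 10100100011010011000010101111010 = 2758378874

2758378874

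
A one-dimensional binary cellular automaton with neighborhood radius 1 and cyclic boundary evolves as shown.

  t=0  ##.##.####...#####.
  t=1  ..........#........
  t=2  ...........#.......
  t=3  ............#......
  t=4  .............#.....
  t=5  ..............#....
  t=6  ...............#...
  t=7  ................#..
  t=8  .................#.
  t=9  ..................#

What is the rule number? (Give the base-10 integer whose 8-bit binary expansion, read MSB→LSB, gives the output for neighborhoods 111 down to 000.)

  ### -> .   bit 7 = 0  t=0,i=7
  ##. -> .   bit 6 = 0  t=0,i=1
  #.# -> .   bit 5 = 0  t=0,i=2
  #.. -> #   bit 4 = 1  t=0,i=10
  .## -> .   bit 3 = 0  t=0,i=0
  .#. -> .   bit 2 = 0  t=1,i=10
  ..# -> .   bit 1 = 0  t=0,i=12
  ... -> .   bit 0 = 0  t=0,i=11
  bits 00010000 = 16

16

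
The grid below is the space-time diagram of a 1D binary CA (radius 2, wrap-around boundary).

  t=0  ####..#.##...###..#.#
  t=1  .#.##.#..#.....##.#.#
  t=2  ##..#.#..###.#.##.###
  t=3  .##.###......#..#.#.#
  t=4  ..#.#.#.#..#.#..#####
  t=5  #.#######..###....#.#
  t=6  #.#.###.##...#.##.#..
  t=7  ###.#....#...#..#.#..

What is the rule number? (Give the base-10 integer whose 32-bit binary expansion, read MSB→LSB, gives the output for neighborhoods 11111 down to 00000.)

  nb #####: next=#  (t=0,i=1, bit31=1)
  nb ####.: next=.  (t=0,i=2, bit30=0)
  nb ###.#: next=.  (t=2,i=11, bit29=0)
  nb ###..: next=#  (t=0,i=3, bit28=1)
  nb ##.##: next=.  (t=2,i=17, bit27=0)
  nb ##.#.: next=.  (t=1,i=5, bit26=0)
  nb ##..#: next=#  (t=0,i=4, bit25=1)
  nb ##...: next=.  (t=0,i=10, bit24=0)
  nb #.###: next=#  (t=0,i=20, bit23=1)
  nb #.##.: next=.  (t=0,i=8, bit22=0)
  nb #.#.#: next=#  (t=1,i=1, bit21=1)
  nb #.#..: next=#  (t=1,i=6, bit20=1)
  nb #..##: next=.  (t=2,i=8, bit19=0)
  nb #..#.: next=.  (t=0,i=5, bit18=0)
  nb #...#: next=.  (t=0,i=11, bit17=0)
  nb #....: next=#  (t=1,i=11, bit16=1)
  nb .####: next=.  (t=0,i=0, bit15=0)
  nb .###.: next=.  (t=0,i=14, bit14=0)
  nb .##.#: next=#  (t=1,i=4, bit13=1)
  nb .##..: next=#  (t=0,i=9, bit12=1)
  nb .#.##: next=.  (t=0,i=7, bit11=0)
  nb .#.#.: next=#  (t=1,i=0, bit10=1)
  nb .#..#: next=.  (t=1,i=7, bit9=0)
  nb .#...: next=#  (t=1,i=10, bit8=1)
  nb ..###: next=.  (t=0,i=13, bit7=0)
  nb ..##.: next=#  (t=1,i=15, bit6=1)
  nb ..#.#: next=#  (t=0,i=6, bit5=1)
  nb ..#..: next=#  (t=1,i=9, bit4=1)
  nb ...##: next=.  (t=0,i=12, bit3=0)
  nb ...#.: next=.  (t=3,i=12, bit2=0)
  nb ....#: next=#  (t=1,i=13, bit1=1)
  nb .....: next=.  (t=1,i=12, bit0=0)
  bits 10010010101100010011010101110010 = 2461087090

2461087090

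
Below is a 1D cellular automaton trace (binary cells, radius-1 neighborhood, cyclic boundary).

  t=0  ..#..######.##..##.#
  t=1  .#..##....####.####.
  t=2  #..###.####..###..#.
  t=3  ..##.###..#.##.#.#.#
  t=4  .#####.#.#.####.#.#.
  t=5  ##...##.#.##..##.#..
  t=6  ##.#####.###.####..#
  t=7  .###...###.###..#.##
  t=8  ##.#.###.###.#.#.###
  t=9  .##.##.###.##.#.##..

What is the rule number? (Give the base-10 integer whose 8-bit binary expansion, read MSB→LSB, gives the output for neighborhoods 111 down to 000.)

  ### -> .   bit 7 = 0  t=0,i=6
  ##. -> #   bit 6 = 1  t=0,i=10
  #.# -> #   bit 5 = 1  t=0,i=11
  #.. -> .   bit 4 = 0  t=0,i=0
  .## -> #   bit 3 = 1  t=0,i=5
  .#. -> .   bit 2 = 0  t=0,i=2
  ..# -> #   bit 1 = 1  t=0,i=1
  ... -> #   bit 0 = 1  t=1,i=7
  bits 01101011 = 107

107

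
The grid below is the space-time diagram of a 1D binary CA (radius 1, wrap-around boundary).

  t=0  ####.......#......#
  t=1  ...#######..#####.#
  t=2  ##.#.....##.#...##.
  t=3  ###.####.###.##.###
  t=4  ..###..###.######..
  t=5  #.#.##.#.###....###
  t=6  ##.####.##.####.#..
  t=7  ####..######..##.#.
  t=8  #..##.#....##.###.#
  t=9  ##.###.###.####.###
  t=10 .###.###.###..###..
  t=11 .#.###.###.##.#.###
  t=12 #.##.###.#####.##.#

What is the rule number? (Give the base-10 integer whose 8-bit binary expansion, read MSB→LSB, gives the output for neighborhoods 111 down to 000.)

  ### -> .   bit 7 = 0  t=0,i=0
  ##. -> #   bit 6 = 1  t=0,i=3
  #.# -> #   bit 5 = 1  t=1,i=17
  #.. -> #   bit 4 = 1  t=0,i=4
  .## -> #   bit 3 = 1  t=0,i=18
  .#. -> .   bit 2 = 0  t=0,i=11
  ..# -> .   bit 1 = 0  t=0,i=10
  ... -> #   bit 0 = 1  t=0,i=5
  bits 01111001 = 121

121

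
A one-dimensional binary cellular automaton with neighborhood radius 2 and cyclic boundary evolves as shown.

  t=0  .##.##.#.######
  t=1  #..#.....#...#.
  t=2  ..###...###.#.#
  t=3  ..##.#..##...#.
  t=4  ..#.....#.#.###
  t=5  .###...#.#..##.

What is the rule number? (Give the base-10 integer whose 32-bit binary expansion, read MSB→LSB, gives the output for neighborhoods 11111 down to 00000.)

1233405396

  ##### -> .   bit 31 = 0  t=0,i=11
  ####. -> #   bit 30 = 1  t=0,i=13
  ###.# -> .   bit 29 = 0  t=0,i=14
  ###.. -> .   bit 28 = 0  t=2,i=4
  ##.## -> #   bit 27 = 1  t=0,i=0
  ##.#. -> .   bit 26 = 0  t=0,i=6
  ##..# -> .   bit 25 = 0  t=4,i=0
  ##... -> #   bit 24 = 1  t=2,i=5
  #.### -> #   bit 23 = 1  t=0,i=9
  #.##. -> .   bit 22 = 0  t=0,i=1
  #.#.# -> .   bit 21 = 0  t=0,i=7
  #.#.. -> .   bit 20 = 0  t=1,i=0
  #..## -> .   bit 19 = 0  t=2,i=1
  #..#. -> #   bit 18 = 1  t=1,i=2
  #...# -> .   bit 17 = 0  t=1,i=11
  #.... -> .   bit 16 = 0  t=1,i=5
  .#### -> .   bit 15 = 0  t=0,i=10
  .###. -> #   bit 14 = 1  t=2,i=3
  .##.# -> .   bit 13 = 0  t=0,i=2
  .##.. -> .   bit 12 = 0  t=3,i=9
  .#.## -> .   bit 11 = 0  t=0,i=8
  .#.#. -> #   bit 10 = 1  t=1,i=14
  .#..# -> .   bit 9 = 0  t=1,i=1
  .#... -> #   bit 8 = 1  t=1,i=4
  ..### -> #   bit 7 = 1  t=2,i=2
  ..##. -> #   bit 6 = 1  t=3,i=2
  ..#.# -> .   bit 5 = 0  t=1,i=13
  ..#.. -> #   bit 4 = 1  t=1,i=3
  ...## -> .   bit 3 = 0  t=2,i=7
  ...#. -> #   bit 2 = 1  t=1,i=8
  ....# -> .   bit 1 = 0  t=1,i=7
  ..... -> .   bit 0 = 0  t=1,i=6
  bits 01001001100001000100010111010100 = 1233405396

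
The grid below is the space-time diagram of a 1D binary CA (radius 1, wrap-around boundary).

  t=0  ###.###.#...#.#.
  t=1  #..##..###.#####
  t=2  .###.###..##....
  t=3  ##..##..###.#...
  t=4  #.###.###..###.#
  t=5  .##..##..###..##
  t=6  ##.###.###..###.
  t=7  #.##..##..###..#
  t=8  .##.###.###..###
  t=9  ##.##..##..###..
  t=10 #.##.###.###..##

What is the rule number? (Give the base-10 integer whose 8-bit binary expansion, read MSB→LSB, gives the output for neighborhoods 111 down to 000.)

62

  ###|.  b7=0 t=0,i=1
  ##.|.  b6=0 t=0,i=2
  #.#|#  b5=1 t=0,i=3
  #..|#  b4=1 t=0,i=9
  .##|#  b3=1 t=0,i=0
  .#.|#  b2=1 t=0,i=8
  ..#|#  b1=1 t=0,i=11
  ...|.  b0=0 t=0,i=10
  bits 00111110 = 62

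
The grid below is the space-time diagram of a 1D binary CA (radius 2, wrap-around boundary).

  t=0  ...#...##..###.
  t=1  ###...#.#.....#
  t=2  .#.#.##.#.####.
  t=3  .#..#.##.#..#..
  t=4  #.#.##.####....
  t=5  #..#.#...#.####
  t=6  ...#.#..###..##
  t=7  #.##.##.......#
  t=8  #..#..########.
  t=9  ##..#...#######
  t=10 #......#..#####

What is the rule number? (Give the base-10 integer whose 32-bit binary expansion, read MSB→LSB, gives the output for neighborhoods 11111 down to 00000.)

3843111471

  ##### -> #   bit 31 = 1  t=5,i=13
  ####. -> #   bit 30 = 1  t=1,i=1
  ###.# -> #   bit 29 = 1  t=8,i=13
  ###.. -> .   bit 28 = 0  t=0,i=13
  ##.## -> .   bit 27 = 0  t=4,i=6
  ##.#. -> #   bit 26 = 1  t=2,i=7
  ##..# -> .   bit 25 = 0  t=0,i=9
  ##... -> #   bit 24 = 1  t=0,i=14
  #.### -> .   bit 23 = 0  t=2,i=10
  #.##. -> .   bit 22 = 0  t=2,i=5
  #.#.# -> .   bit 21 = 0  t=2,i=3
  #.#.. -> #   bit 20 = 1  t=1,i=8
  #..## -> .   bit 19 = 0  t=0,i=10
  #..#. -> .   bit 18 = 0  t=2,i=0
  #...# -> .   bit 17 = 0  t=0,i=5
  #.... -> #   bit 16 = 1  t=0,i=0
  .#### -> .   bit 15 = 0  t=1,i=0
  .###. -> .   bit 14 = 0  t=0,i=12
  .##.# -> #   bit 13 = 1  t=2,i=6
  .##.. -> #   bit 12 = 1  t=0,i=8
  .#.## -> #   bit 11 = 1  t=2,i=4
  .#.#. -> .   bit 10 = 0  t=1,i=7
  .#..# -> #   bit 9 = 1  t=3,i=2
  .#... -> .   bit 8 = 0  t=0,i=4
  ..### -> .   bit 7 = 0  t=0,i=11
  ..##. -> .   bit 6 = 0  t=0,i=7
  ..#.# -> #   bit 5 = 1  t=1,i=6
  ..#.. -> .   bit 4 = 0  t=0,i=3
  ...## -> #   bit 3 = 1  t=0,i=6
  ...#. -> #   bit 2 = 1  t=0,i=2
  ....# -> #   bit 1 = 1  t=0,i=1
  ..... -> #   bit 0 = 1  t=1,i=11
  bits 11100101000100010011101000101111 = 3843111471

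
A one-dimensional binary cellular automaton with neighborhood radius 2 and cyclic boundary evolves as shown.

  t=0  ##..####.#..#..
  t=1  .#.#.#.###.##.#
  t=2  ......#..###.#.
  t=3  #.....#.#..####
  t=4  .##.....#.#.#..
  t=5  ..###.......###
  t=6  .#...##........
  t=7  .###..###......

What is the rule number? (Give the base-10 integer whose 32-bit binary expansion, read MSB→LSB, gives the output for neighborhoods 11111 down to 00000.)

761239824

  ##### -> .   bit 31 = 0  t=3,i=13
  ####. -> .   bit 30 = 0  t=0,i=6
  ###.# -> #   bit 29 = 1  t=0,i=7
  ###.. -> .   bit 28 = 0  t=3,i=0
  ##.## -> #   bit 27 = 1  t=1,i=10
  ##.#. -> #   bit 26 = 1  t=0,i=8
  ##..# -> .   bit 25 = 0  t=0,i=2
  ##... -> #   bit 24 = 1  t=3,i=1
  #.### -> .   bit 23 = 0  t=1,i=7
  #.##. -> #   bit 22 = 1  t=1,i=11
  #.#.# -> .   bit 21 = 0  t=1,i=1
  #.#.. -> #   bit 20 = 1  t=0,i=9
  #..## -> #   bit 19 = 1  t=0,i=3
  #..#. -> #   bit 18 = 1  t=0,i=11
  #...# -> #   bit 17 = 1  t=4,i=14
  #.... -> #   bit 16 = 1  t=2,i=0
  .#### -> #   bit 15 = 1  t=0,i=5
  .###. -> .   bit 14 = 0  t=1,i=8
  .##.# -> .   bit 13 = 0  t=1,i=12
  .##.. -> #   bit 12 = 1  t=0,i=1
  .#.## -> #   bit 11 = 1  t=1,i=6
  .#.#. -> .   bit 10 = 0  t=1,i=0
  .#..# -> .   bit 9 = 0  t=0,i=10
  .#... -> #   bit 8 = 1  t=2,i=14
  ..### -> .   bit 7 = 0  t=0,i=4
  ..##. -> .   bit 6 = 0  t=0,i=0
  ..#.# -> .   bit 5 = 0  t=3,i=6
  ..#.. -> #   bit 4 = 1  t=0,i=12
  ...## -> .   bit 3 = 0  t=4,i=0
  ...#. -> .   bit 2 = 0  t=2,i=5
  ....# -> .   bit 1 = 0  t=2,i=4
  ..... -> .   bit 0 = 0  t=2,i=1
  bits 00101101010111111001100100010000 = 761239824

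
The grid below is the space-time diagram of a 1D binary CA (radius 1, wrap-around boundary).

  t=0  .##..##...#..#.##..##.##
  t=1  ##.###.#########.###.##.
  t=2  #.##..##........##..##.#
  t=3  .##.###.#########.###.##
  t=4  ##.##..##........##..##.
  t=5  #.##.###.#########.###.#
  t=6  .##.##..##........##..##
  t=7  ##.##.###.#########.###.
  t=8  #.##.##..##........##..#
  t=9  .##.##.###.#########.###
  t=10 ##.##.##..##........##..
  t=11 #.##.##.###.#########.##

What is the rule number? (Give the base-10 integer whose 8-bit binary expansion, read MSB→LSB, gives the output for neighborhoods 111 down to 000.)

63

  ### -> .   bit 7 = 0  t=1,i=4
  ##. -> .   bit 6 = 0  t=0,i=2
  #.# -> #   bit 5 = 1  t=0,i=0
  #.. -> #   bit 4 = 1  t=0,i=3
  .## -> #   bit 3 = 1  t=0,i=1
  .#. -> #   bit 2 = 1  t=0,i=10
  ..# -> #   bit 1 = 1  t=0,i=4
  ... -> #   bit 0 = 1  t=0,i=8
  bits 00111111 = 63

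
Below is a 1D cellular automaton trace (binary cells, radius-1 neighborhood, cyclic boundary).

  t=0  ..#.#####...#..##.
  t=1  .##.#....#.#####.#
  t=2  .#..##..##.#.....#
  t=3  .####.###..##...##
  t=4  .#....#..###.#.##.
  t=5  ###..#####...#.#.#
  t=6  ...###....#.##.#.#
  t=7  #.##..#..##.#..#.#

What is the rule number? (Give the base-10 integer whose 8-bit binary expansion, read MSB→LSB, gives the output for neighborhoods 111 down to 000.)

  nb ###: next=.  (t=0,i=5, bit7=0)
  nb ##.: next=.  (t=0,i=8, bit6=0)
  nb #.#: next=.  (t=0,i=3, bit5=0)
  nb #..: next=#  (t=0,i=9, bit4=1)
  nb .##: next=#  (t=0,i=4, bit3=1)
  nb .#.: next=#  (t=0,i=2, bit2=1)
  nb ..#: next=#  (t=0,i=1, bit1=1)
  nb ...: next=.  (t=0,i=0, bit0=0)
  bits 00011110 = 30

30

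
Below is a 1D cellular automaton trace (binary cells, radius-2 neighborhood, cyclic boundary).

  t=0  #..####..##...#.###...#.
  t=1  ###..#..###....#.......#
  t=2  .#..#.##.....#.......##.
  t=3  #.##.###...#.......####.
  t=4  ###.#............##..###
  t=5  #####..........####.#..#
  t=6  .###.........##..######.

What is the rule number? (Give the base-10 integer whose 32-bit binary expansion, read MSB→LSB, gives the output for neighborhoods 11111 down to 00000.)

  ##### -> #   bit 31 = 1  t=4,i=0
  ####. -> #   bit 30 = 1  t=0,i=5
  ###.# -> #   bit 29 = 1  t=3,i=22
  ###.. -> .   bit 28 = 0  t=0,i=6
  ##.## -> #   bit 27 = 1  t=3,i=4
  ##.#. -> #   bit 26 = 1  t=3,i=23
  ##..# -> .   bit 25 = 0  t=0,i=7
  ##... -> .   bit 24 = 0  t=0,i=11
  #.### -> .   bit 23 = 0  t=0,i=16
  #.##. -> #   bit 22 = 1  t=2,i=6
  #.#.# -> #   bit 21 = 1  t=3,i=0
  #.#.. -> #   bit 20 = 1  t=0,i=0
  #..## -> #   bit 19 = 1  t=0,i=2
  #..#. -> #   bit 18 = 1  t=1,i=4
  #...# -> .   bit 17 = 0  t=0,i=12
  #.... -> .   bit 16 = 0  t=1,i=12
  .#### -> .   bit 15 = 0  t=0,i=4
  .###. -> .   bit 14 = 0  t=0,i=17
  .##.# -> .   bit 13 = 0  t=3,i=3
  .##.. -> #   bit 12 = 1  t=0,i=10
  .#.## -> #   bit 11 = 1  t=0,i=15
  .#.#. -> #   bit 10 = 1  t=0,i=23
  .#..# -> #   bit 9 = 1  t=0,i=1
  .#... -> .   bit 8 = 0  t=1,i=16
  ..### -> .   bit 7 = 0  t=0,i=3
  ..##. -> #   bit 6 = 1  t=0,i=9
  ..#.# -> .   bit 5 = 0  t=0,i=14
  ..#.. -> .   bit 4 = 0  t=1,i=5
  ...## -> #   bit 3 = 1  t=1,i=22
  ...#. -> .   bit 2 = 0  t=0,i=13
  ....# -> #   bit 1 = 1  t=1,i=13
  ..... -> .   bit 0 = 0  t=1,i=18
  bits 11101100011111000001111001001010 = 3967557194

3967557194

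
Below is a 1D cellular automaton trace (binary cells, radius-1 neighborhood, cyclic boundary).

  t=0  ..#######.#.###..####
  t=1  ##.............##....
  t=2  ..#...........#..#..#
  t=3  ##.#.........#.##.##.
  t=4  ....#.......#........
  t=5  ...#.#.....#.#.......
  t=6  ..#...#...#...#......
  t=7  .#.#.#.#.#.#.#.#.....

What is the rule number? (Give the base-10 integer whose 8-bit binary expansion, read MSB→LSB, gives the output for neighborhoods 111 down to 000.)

  ###|.  b7=0 t=0,i=3
  ##.|.  b6=0 t=0,i=8
  #.#|.  b5=0 t=0,i=9
  #..|#  b4=1 t=0,i=0
  .##|.  b3=0 t=0,i=2
  .#.|.  b2=0 t=0,i=10
  ..#|#  b1=1 t=0,i=1
  ...|.  b0=0 t=1,i=3
  bits 00010010 = 18

18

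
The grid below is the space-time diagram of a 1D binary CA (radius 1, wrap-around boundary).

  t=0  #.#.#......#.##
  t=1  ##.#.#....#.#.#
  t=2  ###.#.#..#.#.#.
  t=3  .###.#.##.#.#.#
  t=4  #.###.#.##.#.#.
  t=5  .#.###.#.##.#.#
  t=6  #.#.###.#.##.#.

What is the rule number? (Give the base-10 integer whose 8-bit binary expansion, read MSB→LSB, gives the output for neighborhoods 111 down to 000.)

  ###|#  b7=1 t=0,i=14
  ##.|#  b6=1 t=0,i=0
  #.#|#  b5=1 t=0,i=1
  #..|#  b4=1 t=0,i=5
  .##|.  b3=0 t=0,i=13
  .#.|.  b2=0 t=0,i=2
  ..#|#  b1=1 t=0,i=10
  ...|.  b0=0 t=0,i=6
  bits 11110010 = 242

242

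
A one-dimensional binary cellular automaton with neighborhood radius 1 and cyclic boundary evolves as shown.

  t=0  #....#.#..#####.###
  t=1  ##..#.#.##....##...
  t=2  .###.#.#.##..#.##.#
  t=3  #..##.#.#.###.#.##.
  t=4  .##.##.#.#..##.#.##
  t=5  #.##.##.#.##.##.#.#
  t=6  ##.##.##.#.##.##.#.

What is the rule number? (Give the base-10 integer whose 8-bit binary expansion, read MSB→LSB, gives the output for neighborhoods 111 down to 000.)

114

  nb ###: next=.  (t=0,i=11, bit7=0)
  nb ##.: next=#  (t=0,i=0, bit6=1)
  nb #.#: next=#  (t=0,i=6, bit5=1)
  nb #..: next=#  (t=0,i=1, bit4=1)
  nb .##: next=.  (t=0,i=10, bit3=0)
  nb .#.: next=.  (t=0,i=5, bit2=0)
  nb ..#: next=#  (t=0,i=4, bit1=1)
  nb ...: next=.  (t=0,i=2, bit0=0)
  bits 01110010 = 114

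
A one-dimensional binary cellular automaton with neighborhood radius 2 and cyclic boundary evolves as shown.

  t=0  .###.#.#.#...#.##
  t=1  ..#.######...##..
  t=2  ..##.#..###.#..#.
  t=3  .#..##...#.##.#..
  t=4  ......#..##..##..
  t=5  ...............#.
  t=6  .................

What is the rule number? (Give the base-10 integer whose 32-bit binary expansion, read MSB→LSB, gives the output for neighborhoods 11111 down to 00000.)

1429523496

  nb #####: next=.  (t=1,i=6, bit31=0)
  nb ####.: next=#  (t=1,i=8, bit30=1)
  nb ###.#: next=.  (t=0,i=3, bit29=0)
  nb ###..: next=#  (t=1,i=9, bit28=1)
  nb ##.##: next=.  (t=0,i=0, bit27=0)
  nb ##.#.: next=#  (t=0,i=4, bit26=1)
  nb ##..#: next=.  (t=4,i=11, bit25=0)
  nb ##...: next=#  (t=1,i=10, bit24=1)
  nb #.###: next=.  (t=0,i=1, bit23=0)
  nb #.##.: next=.  (t=0,i=15, bit22=0)
  nb #.#.#: next=#  (t=0,i=5, bit21=1)
  nb #.#..: next=#  (t=0,i=9, bit20=1)
  nb #..##: next=.  (t=2,i=7, bit19=0)
  nb #..#.: next=#  (t=2,i=14, bit18=1)
  nb #...#: next=.  (t=0,i=11, bit17=0)
  nb #....: next=.  (t=1,i=16, bit16=0)
  nb .####: next=#  (t=1,i=5, bit15=1)
  nb .###.: next=#  (t=0,i=2, bit14=1)
  nb .##.#: next=.  (t=0,i=16, bit13=0)
  nb .##..: next=.  (t=1,i=14, bit12=0)
  nb .#.##: next=#  (t=0,i=14, bit11=1)
  nb .#.#.: next=#  (t=0,i=6, bit10=1)
  nb .#..#: next=.  (t=2,i=6, bit9=0)
  nb .#...: next=.  (t=0,i=10, bit8=0)
  nb ..###: next=.  (t=2,i=8, bit7=0)
  nb ..##.: next=.  (t=1,i=13, bit6=0)
  nb ..#.#: next=#  (t=0,i=13, bit5=1)
  nb ..#..: next=.  (t=2,i=15, bit4=0)
  nb ...##: next=#  (t=1,i=12, bit3=1)
  nb ...#.: next=.  (t=0,i=12, bit2=0)
  nb ....#: next=.  (t=1,i=0, bit1=0)
  nb .....: next=.  (t=4,i=0, bit0=0)
  bits 01010101001101001100110000101000 = 1429523496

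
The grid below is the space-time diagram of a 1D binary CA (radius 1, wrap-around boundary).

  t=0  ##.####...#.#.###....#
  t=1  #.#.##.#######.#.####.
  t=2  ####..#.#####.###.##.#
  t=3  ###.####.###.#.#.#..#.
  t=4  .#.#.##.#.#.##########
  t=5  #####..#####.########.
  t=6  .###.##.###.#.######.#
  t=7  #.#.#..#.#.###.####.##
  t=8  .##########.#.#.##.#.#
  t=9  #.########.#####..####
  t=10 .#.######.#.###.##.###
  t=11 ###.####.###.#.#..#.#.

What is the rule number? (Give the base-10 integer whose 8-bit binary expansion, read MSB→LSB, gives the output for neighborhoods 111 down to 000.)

183

  ###|#  b7=1 t=0,i=0
  ##.|.  b6=0 t=0,i=1
  #.#|#  b5=1 t=0,i=2
  #..|#  b4=1 t=0,i=7
  .##|.  b3=0 t=0,i=3
  .#.|#  b2=1 t=0,i=10
  ..#|#  b1=1 t=0,i=9
  ...|#  b0=1 t=0,i=8
  bits 10110111 = 183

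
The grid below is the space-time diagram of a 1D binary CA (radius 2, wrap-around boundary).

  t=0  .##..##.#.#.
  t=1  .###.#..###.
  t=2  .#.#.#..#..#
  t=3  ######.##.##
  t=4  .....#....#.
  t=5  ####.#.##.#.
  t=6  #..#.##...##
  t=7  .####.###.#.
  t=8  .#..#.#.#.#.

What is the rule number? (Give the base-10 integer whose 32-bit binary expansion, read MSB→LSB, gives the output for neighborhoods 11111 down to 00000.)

599203059

  nb #####: next=.  (t=3,i=0, bit31=0)
  nb ####.: next=.  (t=3,i=4, bit30=0)
  nb ###.#: next=#  (t=1,i=3, bit29=1)
  nb ###..: next=.  (t=1,i=10, bit28=0)
  nb ##.##: next=.  (t=3,i=6, bit27=0)
  nb ##.#.: next=.  (t=0,i=7, bit26=0)
  nb ##..#: next=#  (t=0,i=3, bit25=1)
  nb ##...: next=#  (t=6,i=7, bit24=1)
  nb #.###: next=#  (t=3,i=10, bit23=1)
  nb #.##.: next=.  (t=3,i=7, bit22=0)
  nb #.#.#: next=#  (t=0,i=8, bit21=1)
  nb #.#..: next=#  (t=0,i=10, bit20=1)
  nb #..##: next=.  (t=0,i=0, bit19=0)
  nb #..#.: next=#  (t=2,i=7, bit18=1)
  nb #...#: next=#  (t=6,i=8, bit17=1)
  nb #....: next=#  (t=4,i=0, bit16=1)
  nb .####: next=.  (t=3,i=11, bit15=0)
  nb .###.: next=.  (t=1,i=2, bit14=0)
  nb .##.#: next=.  (t=0,i=6, bit13=0)
  nb .##..: next=#  (t=0,i=2, bit12=1)
  nb .#.##: next=#  (t=5,i=6, bit11=1)
  nb .#.#.: next=#  (t=0,i=9, bit10=1)
  nb .#..#: next=.  (t=0,i=11, bit9=0)
  nb .#...: next=.  (t=4,i=6, bit8=0)
  nb ..###: next=#  (t=1,i=1, bit7=1)
  nb ..##.: next=#  (t=0,i=1, bit6=1)
  nb ..#.#: next=#  (t=2,i=11, bit5=1)
  nb ..#..: next=#  (t=2,i=8, bit4=1)
  nb ...##: next=.  (t=6,i=9, bit3=0)
  nb ...#.: next=.  (t=4,i=4, bit2=0)
  nb ....#: next=#  (t=4,i=3, bit1=1)
  nb .....: next=#  (t=4,i=1, bit0=1)
  bits 00100011101101110001110011110011 = 599203059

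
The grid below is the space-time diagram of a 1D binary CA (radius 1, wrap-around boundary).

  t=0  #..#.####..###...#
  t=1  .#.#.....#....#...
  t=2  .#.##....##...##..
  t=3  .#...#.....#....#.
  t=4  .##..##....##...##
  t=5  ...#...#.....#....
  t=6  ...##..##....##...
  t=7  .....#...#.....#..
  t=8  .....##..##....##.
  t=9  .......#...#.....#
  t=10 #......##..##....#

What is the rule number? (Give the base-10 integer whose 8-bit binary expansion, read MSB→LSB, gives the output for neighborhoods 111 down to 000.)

  ### -> .   bit 7 = 0  t=0,i=6
  ##. -> .   bit 6 = 0  t=0,i=0
  #.# -> .   bit 5 = 0  t=0,i=4
  #.. -> #   bit 4 = 1  t=0,i=1
  .## -> .   bit 3 = 0  t=0,i=5
  .#. -> #   bit 2 = 1  t=0,i=3
  ..# -> .   bit 1 = 0  t=0,i=2
  ... -> .   bit 0 = 0  t=0,i=15
  bits 00010100 = 20

20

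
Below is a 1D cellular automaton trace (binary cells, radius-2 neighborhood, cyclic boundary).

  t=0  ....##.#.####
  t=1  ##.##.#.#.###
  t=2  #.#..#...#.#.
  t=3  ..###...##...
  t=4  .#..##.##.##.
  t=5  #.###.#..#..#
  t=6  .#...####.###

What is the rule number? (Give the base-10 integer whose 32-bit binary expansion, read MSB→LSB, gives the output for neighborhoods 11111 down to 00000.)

1595771500

  nb #####: next=.  (t=1,i=12, bit31=0)
  nb ####.: next=#  (t=0,i=11, bit30=1)
  nb ###.#: next=.  (t=1,i=1, bit29=0)
  nb ###..: next=#  (t=0,i=12, bit28=1)
  nb ##.##: next=#  (t=1,i=2, bit27=1)
  nb ##.#.: next=#  (t=0,i=6, bit26=1)
  nb ##..#: next=#  (t=4,i=12, bit25=1)
  nb ##...: next=#  (t=0,i=0, bit24=1)
  nb #.###: next=.  (t=0,i=9, bit23=0)
  nb #.##.: next=.  (t=1,i=3, bit22=0)
  nb #.#.#: next=.  (t=0,i=7, bit21=0)
  nb #.#..: next=#  (t=2,i=2, bit20=1)
  nb #..##: next=#  (t=4,i=3, bit19=1)
  nb #..#.: next=#  (t=2,i=4, bit18=1)
  nb #...#: next=.  (t=2,i=7, bit17=0)
  nb #....: next=#  (t=0,i=1, bit16=1)
  nb .####: next=#  (t=0,i=10, bit15=1)
  nb .###.: next=.  (t=3,i=3, bit14=0)
  nb .##.#: next=.  (t=0,i=5, bit13=0)
  nb .##..: next=.  (t=3,i=9, bit12=0)
  nb .#.##: next=#  (t=0,i=8, bit11=1)
  nb .#.#.: next=.  (t=1,i=7, bit10=0)
  nb .#..#: next=#  (t=2,i=3, bit9=1)
  nb .#...: next=.  (t=2,i=6, bit8=0)
  nb ..###: next=.  (t=3,i=2, bit7=0)
  nb ..##.: next=#  (t=0,i=4, bit6=1)
  nb ..#.#: next=#  (t=2,i=9, bit5=1)
  nb ..#..: next=.  (t=2,i=5, bit4=0)
  nb ...##: next=#  (t=0,i=3, bit3=1)
  nb ...#.: next=#  (t=2,i=8, bit2=1)
  nb ....#: next=.  (t=0,i=2, bit1=0)
  nb .....: next=.  (t=3,i=12, bit0=0)
  bits 01011111000111011000101001101100 = 1595771500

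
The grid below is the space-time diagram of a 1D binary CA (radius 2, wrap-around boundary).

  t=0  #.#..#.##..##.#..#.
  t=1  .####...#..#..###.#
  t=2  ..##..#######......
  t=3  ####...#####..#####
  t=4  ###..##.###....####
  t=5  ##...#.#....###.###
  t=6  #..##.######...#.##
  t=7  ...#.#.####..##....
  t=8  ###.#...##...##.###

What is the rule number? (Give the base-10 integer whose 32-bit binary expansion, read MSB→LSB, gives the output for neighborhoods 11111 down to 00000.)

  [31] ##### => #  t=2,i=8
  [30] ####. => #  t=1,i=3
  [29] ###.# => .  t=1,i=16
  [28] ###.. => .  t=1,i=4
  [27] ##.## => #  t=4,i=7
  [26] ##.#. => .  t=0,i=13
  [25] ##..# => .  t=0,i=9
  [24] ##... => .  t=1,i=5
  [23] #.### => .  t=1,i=1
  [22] #.##. => .  t=0,i=7
  [21] #.#.# => .  t=0,i=0
  [20] #.#.. => #  t=0,i=2
  [19] #..## => .  t=0,i=10
  [18] #..#. => #  t=0,i=4
  [17] #...# => #  t=1,i=6
  [16] #.... => #  t=2,i=14
  [15] .#### => #  t=1,i=2
  [14] .###. => .  t=1,i=15
  [13] .##.# => .  t=0,i=12
  [12] .##.. => #  t=0,i=8
  [11] .#.## => .  t=0,i=6
  [10] .#.#. => #  t=0,i=1
  [9] .#..# => #  t=0,i=3
  [8] .#... => #  t=5,i=8
  [7] ..### => .  t=1,i=14
  [6] ..##. => #  t=0,i=11
  [5] ..#.# => .  t=0,i=5
  [4] ..#.. => #  t=1,i=8
  [3] ...## => #  t=2,i=1
  [2] ...#. => #  t=1,i=7
  [1] ....# => #  t=2,i=0
  [0] ..... => #  t=2,i=15
  bits 11001000000101111001011101011111 = 3356989279

3356989279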